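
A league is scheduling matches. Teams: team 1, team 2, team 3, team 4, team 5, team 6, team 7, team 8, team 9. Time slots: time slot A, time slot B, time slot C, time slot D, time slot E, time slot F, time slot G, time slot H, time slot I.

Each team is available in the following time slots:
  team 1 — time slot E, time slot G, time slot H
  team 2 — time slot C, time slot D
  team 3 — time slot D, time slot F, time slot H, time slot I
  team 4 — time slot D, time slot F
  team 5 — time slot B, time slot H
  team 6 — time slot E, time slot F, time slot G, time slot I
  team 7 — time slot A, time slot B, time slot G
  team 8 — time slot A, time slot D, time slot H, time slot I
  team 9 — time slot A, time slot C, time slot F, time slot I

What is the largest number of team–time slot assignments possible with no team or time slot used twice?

9

For example, pair team 1→time slot E, team 2→time slot C, team 3→time slot I, team 4→time slot D, team 5→time slot B, team 6→time slot G, team 7→time slot A, team 8→time slot H, team 9→time slot F.
This saturates every team, so 9 is the maximum.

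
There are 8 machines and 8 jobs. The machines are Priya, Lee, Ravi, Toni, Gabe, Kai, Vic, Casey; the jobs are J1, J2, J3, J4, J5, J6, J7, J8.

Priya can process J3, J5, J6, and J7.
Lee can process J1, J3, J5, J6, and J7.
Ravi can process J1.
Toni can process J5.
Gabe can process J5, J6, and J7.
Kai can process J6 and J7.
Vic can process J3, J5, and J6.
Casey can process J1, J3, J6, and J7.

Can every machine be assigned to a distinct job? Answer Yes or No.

The set {Priya, Lee, Ravi, Toni, Gabe, Kai, Vic, Casey} has only 5 neighbours ({J1, J3, J5, J6, J7}), so by Hall's theorem at most 5 of the 8 machines can be matched.
Hence no matching covers every machine.

No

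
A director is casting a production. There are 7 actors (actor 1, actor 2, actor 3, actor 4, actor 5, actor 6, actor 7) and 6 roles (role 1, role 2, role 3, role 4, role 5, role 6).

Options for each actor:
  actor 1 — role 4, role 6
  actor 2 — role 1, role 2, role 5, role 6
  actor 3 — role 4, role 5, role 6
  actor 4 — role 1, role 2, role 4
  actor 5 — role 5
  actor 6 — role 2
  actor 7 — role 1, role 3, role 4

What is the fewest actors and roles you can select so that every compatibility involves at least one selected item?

The 6 edges actor 1–role 4, actor 2–role 1, actor 3–role 6, actor 4–role 2, actor 5–role 5, actor 7–role 3 form a matching, so any vertex cover needs at least 6 vertices (one per matched edge).
Conversely {actor 7, role 1, role 2, role 4, role 5, role 6} meets every edge and has exactly 6 vertices, so 6 is optimal.

6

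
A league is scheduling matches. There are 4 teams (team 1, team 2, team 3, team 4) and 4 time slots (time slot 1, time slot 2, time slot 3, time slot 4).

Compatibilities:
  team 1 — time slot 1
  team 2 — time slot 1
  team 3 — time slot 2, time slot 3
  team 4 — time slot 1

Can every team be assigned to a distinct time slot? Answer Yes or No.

No

The set {team 1, team 2, team 4} has only 1 neighbour ({time slot 1}), so by Hall's theorem at most 2 of the 4 teams can be matched.
Hence no matching covers every team.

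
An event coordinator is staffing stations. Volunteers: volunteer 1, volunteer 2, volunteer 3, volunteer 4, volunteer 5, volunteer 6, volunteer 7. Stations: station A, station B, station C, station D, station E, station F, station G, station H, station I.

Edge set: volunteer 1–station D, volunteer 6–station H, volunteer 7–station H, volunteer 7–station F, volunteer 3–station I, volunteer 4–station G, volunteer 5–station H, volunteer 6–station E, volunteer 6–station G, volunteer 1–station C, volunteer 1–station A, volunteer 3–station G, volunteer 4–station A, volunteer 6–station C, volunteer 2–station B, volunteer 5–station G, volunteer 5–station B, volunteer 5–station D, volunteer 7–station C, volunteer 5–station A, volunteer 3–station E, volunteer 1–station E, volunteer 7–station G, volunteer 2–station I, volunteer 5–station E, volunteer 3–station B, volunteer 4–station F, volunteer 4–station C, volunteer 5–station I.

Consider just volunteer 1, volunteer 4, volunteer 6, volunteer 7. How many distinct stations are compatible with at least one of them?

The union of neighbours of {volunteer 1, volunteer 4, volunteer 6, volunteer 7} is {station A, station C, station D, station E, station F, station G, station H}, which has 7 elements.
Since |N(S)| = 7 ≥ |S| = 4, Hall's condition holds for this subset.

7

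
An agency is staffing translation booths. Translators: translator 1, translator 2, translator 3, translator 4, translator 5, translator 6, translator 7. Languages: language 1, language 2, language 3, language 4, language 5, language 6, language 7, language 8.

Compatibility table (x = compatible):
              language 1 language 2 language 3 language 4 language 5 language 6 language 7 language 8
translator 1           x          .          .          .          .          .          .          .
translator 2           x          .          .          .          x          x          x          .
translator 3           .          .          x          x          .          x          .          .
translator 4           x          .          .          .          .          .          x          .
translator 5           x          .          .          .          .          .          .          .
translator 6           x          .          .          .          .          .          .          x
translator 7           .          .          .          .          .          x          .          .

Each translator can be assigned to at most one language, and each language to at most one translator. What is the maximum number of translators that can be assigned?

One maximum matching: translator 1-language 1, translator 2-language 5, translator 3-language 4, translator 4-language 7, translator 6-language 8, translator 7-language 6.
The set {translator 1, translator 5} has only 1 neighbour ({language 1}), so by Hall's theorem at most 6 of the 7 translators can be matched.

6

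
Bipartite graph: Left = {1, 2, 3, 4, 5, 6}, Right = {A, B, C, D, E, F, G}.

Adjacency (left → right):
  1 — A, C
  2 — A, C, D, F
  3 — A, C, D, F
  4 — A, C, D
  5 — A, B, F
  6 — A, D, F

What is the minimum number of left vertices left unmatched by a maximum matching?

For example, pair 1→A, 2→F, 3→D, 4→C, 5→B.
The set {1, 2, 3, 4, 6} has only 4 neighbours ({A, C, D, F}), so by Hall's theorem at most 5 of the 6 left vertices can be matched.
That matches 5 of the 6, leaving 1 unmatched; no matching can do better.

1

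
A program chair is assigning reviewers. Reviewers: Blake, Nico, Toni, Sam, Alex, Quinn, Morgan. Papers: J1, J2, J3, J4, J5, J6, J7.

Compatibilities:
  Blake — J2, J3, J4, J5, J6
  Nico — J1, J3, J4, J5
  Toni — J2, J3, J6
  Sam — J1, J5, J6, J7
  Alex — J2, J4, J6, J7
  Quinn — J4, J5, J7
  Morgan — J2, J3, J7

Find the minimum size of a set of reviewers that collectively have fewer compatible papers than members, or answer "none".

A matching saturating every reviewer exists, for instance Blake→J2, Nico→J1, Toni→J6, Sam→J7, Alex→J4, Quinn→J5, Morgan→J3.
By Hall's marriage theorem, this means |N(S)| ≥ |S| for every subset S, so no violating subset exists.

none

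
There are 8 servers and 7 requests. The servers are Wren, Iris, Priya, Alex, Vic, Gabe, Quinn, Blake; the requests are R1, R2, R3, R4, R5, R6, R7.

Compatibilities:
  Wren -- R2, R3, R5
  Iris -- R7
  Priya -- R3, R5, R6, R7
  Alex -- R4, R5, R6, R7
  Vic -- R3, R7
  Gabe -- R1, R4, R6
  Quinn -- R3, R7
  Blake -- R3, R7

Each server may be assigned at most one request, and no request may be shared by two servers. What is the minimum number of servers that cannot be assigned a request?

2

For example, pair Wren→R2, Iris→R7, Priya→R6, Alex→R5, Vic→R3, Gabe→R4.
The set {Iris, Vic, Quinn, Blake} has only 2 neighbours ({R3, R7}), so by Hall's theorem at most 6 of the 8 servers can be matched.
That matches 6 of the 8, leaving 2 unmatched; no matching can do better.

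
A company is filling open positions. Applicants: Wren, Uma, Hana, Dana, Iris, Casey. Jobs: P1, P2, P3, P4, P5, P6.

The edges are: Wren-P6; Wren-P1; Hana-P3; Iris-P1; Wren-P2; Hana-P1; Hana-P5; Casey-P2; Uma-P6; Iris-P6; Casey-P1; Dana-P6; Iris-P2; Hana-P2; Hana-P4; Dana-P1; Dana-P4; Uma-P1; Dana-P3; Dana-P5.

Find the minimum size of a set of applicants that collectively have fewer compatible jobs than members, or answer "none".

Take S = {Wren, Uma, Iris, Casey}. Its neighbourhood is {P1, P2, P6}, so |N(S)| = 3 < |S| = 4.
Every subset of size less than 4 has at least as many neighbours as members, so 4 is the minimum.

4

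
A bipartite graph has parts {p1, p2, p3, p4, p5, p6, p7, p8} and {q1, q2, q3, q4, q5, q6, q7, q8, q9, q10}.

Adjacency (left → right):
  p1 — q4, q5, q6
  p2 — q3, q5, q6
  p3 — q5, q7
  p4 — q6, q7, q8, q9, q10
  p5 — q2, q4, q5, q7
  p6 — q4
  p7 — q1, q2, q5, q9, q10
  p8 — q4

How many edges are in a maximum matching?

7

A valid assignment of size 7: p1-q5, p2-q3, p3-q7, p4-q6, p5-q2, p6-q4, p7-q9.
The set {p6, p8} has only 1 neighbour ({q4}), so by Hall's theorem at most 7 of the 8 left vertices can be matched.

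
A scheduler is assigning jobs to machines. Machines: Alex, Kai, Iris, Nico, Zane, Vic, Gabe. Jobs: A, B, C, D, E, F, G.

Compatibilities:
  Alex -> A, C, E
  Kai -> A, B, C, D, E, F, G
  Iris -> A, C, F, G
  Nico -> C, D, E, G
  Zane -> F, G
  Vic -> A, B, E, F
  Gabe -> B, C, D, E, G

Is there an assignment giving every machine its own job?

Yes

For example, pair Alex–E, Kai–A, Iris–C, Nico–D, Zane–F, Vic–B, Gabe–G.
All 7 machines are covered.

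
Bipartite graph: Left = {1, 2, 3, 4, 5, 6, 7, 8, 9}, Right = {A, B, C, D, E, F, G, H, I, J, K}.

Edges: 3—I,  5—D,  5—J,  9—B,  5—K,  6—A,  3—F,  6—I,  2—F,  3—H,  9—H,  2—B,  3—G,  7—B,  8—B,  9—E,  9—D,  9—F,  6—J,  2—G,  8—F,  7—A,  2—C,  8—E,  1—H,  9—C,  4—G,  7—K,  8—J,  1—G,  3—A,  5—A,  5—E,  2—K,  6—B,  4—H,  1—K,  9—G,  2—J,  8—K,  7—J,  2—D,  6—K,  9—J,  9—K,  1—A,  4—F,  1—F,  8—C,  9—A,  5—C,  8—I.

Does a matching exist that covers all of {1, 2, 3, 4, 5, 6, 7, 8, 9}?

Yes

For example, pair 1→H, 2→D, 3→G, 4→F, 5→E, 6→A, 7→B, 8→K, 9→J.
Every left vertex is matched, so this matching saturates all of them.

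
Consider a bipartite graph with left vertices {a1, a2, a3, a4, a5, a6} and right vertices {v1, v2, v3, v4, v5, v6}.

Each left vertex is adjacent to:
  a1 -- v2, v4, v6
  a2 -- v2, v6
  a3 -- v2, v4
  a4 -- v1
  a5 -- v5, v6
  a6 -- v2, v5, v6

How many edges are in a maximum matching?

One maximum matching: a1-v4, a2-v6, a3-v2, a4-v1, a5-v5.
The set {a1, a2, a3, a5, a6} has only 4 neighbours ({v2, v4, v5, v6}), so by Hall's theorem at most 5 of the 6 left vertices can be matched.

5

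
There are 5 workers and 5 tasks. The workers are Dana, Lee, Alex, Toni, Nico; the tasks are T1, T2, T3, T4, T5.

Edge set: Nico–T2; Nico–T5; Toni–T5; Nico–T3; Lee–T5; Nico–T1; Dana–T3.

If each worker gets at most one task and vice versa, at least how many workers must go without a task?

2

For example, pair Dana–T3, Lee–T5, Nico–T2.
The set {Lee, Alex, Toni} has only 1 neighbour ({T5}), so by Hall's theorem at most 3 of the 5 workers can be matched.
That matches 3 of the 5, leaving 2 unmatched; no matching can do better.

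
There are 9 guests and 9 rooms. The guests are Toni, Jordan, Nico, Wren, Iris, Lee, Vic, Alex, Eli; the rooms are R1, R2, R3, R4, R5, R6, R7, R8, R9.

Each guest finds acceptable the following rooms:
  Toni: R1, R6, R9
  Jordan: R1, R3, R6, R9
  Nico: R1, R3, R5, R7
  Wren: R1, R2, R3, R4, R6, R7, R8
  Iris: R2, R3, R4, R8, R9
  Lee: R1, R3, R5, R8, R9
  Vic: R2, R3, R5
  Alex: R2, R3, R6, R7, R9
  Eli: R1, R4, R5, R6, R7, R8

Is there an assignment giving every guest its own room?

For example, pair Toni-R9, Jordan-R1, Nico-R7, Wren-R4, Iris-R2, Lee-R8, Vic-R5, Alex-R3, Eli-R6.
Every guest is matched, so this is a perfect matching.

Yes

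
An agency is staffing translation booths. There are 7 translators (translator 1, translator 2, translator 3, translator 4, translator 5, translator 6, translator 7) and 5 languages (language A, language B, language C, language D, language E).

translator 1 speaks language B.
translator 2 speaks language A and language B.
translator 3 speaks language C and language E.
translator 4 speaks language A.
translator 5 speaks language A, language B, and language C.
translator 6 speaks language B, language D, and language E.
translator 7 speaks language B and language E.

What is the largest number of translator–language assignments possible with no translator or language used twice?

5

One maximum matching: translator 1→language B, translator 2→language A, translator 3→language E, translator 5→language C, translator 6→language D.
The set {translator 1, translator 2, translator 3, translator 4, translator 5, translator 7} has only 4 neighbours ({language A, language B, language C, language E}), so by Hall's theorem at most 5 of the 7 translators can be matched.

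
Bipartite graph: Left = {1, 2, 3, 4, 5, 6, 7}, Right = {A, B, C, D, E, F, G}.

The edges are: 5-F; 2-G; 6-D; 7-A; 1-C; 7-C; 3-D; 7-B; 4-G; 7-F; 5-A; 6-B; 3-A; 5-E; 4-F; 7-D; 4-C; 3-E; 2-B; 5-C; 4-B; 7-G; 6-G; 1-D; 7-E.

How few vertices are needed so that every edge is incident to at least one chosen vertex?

7

The 7 edges 1–C, 2–B, 3–E, 4–F, 5–A, 6–D, 7–G form a matching, so any vertex cover needs at least 7 vertices (one per matched edge).
Conversely {1, 2, 3, 4, 5, 6, 7} meets every edge and has exactly 7 vertices, so 7 is optimal.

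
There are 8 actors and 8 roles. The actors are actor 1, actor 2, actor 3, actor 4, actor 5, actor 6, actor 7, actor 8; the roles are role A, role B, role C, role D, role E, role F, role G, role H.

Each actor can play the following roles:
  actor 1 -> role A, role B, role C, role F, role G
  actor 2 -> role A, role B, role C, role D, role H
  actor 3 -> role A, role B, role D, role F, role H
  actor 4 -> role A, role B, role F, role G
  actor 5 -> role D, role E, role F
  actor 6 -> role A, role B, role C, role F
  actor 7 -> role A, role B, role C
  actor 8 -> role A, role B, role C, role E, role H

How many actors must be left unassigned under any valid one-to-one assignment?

0

For example, pair actor 1–role G, actor 2–role H, actor 3–role D, actor 4–role A, actor 5–role E, actor 6–role F, actor 7–role B, actor 8–role C.
All 8 actors are matched, so no larger matching exists.
That matches 8 of the 8, leaving 0 unmatched; no matching can do better.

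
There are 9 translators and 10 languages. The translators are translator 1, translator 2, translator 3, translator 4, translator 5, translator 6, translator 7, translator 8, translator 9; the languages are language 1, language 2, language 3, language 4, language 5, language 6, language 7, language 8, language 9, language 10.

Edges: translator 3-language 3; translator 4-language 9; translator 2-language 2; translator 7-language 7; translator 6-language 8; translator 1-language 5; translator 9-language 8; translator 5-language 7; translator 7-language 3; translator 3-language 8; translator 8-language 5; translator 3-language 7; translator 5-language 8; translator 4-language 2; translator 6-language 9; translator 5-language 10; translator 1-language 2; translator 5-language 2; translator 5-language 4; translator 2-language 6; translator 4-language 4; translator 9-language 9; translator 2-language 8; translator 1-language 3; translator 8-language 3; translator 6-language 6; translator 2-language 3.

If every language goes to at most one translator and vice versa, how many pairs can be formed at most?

For example, pair translator 1→language 2, translator 2→language 8, translator 3→language 7, translator 4→language 4, translator 5→language 10, translator 6→language 6, translator 7→language 3, translator 8→language 5, translator 9→language 9.
All 9 translators are matched, so no larger matching exists.

9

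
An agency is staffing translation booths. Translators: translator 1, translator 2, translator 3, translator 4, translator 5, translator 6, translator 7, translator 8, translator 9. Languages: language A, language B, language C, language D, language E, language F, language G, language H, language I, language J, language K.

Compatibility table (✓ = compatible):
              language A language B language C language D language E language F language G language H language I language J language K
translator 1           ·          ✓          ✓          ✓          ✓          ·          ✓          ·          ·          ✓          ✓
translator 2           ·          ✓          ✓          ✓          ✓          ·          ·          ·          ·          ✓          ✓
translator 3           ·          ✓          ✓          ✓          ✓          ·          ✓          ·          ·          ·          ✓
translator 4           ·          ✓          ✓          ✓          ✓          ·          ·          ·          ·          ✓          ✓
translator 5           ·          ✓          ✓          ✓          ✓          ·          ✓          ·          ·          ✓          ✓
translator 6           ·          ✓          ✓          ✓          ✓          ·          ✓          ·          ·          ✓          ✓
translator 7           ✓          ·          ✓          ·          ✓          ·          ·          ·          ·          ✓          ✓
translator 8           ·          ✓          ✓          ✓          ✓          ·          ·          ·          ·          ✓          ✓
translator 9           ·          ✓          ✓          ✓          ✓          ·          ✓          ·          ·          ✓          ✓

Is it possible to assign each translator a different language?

The set {translator 1, translator 2, translator 3, translator 4, translator 5, translator 6, translator 8, translator 9} has only 7 neighbours ({language B, language C, language D, language E, language G, language J, language K}), so by Hall's theorem at most 8 of the 9 translators can be matched.
Hence no matching covers every translator.

No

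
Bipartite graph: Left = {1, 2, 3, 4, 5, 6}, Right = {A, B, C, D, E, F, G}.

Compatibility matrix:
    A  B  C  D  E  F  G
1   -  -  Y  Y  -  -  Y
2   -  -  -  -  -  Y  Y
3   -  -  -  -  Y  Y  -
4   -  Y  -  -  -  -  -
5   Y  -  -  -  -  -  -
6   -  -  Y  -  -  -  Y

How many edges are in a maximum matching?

One maximum matching: 1–G, 2–F, 3–E, 4–B, 5–A, 6–C.
All 6 left vertices are matched, so no larger matching exists.

6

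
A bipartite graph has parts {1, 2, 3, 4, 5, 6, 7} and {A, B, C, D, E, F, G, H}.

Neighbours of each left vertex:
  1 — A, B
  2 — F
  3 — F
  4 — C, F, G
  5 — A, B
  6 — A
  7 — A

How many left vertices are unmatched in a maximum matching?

One maximum matching: 1–A, 2–F, 4–C, 5–B.
The set {1, 2, 3, 5, 6, 7} has only 3 neighbours ({A, B, F}), so by Hall's theorem at most 4 of the 7 left vertices can be matched.
That matches 4 of the 7, leaving 3 unmatched; no matching can do better.

3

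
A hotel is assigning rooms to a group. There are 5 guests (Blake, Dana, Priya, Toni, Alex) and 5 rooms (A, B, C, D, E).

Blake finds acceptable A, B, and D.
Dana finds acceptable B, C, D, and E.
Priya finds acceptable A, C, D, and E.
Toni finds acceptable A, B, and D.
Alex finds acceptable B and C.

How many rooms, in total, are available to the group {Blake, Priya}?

5

The union of neighbours of {Blake, Priya} is {A, B, C, D, E}, which has 5 elements.
Since |N(S)| = 5 ≥ |S| = 2, Hall's condition holds for this subset.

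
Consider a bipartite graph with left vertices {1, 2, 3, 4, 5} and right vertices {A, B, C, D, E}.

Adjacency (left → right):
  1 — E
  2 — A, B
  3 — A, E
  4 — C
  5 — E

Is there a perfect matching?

No

The set {1, 5} has only 1 neighbour ({E}), so by Hall's theorem at most 4 of the 5 left vertices can be matched.
Hence no matching covers every left vertex.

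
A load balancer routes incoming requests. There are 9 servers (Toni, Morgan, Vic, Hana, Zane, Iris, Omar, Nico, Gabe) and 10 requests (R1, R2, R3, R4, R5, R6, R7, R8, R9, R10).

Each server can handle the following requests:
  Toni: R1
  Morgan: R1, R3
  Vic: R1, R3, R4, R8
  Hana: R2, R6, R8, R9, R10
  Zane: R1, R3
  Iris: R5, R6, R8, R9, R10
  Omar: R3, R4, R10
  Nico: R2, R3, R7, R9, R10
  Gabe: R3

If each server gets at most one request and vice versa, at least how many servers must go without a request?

2

A valid assignment of size 7: Toni–R1, Morgan–R3, Vic–R8, Hana–R2, Iris–R6, Omar–R4, Nico–R9.
The set {Toni, Morgan, Zane, Gabe} has only 2 neighbours ({R1, R3}), so by Hall's theorem at most 7 of the 9 servers can be matched.
That matches 7 of the 9, leaving 2 unmatched; no matching can do better.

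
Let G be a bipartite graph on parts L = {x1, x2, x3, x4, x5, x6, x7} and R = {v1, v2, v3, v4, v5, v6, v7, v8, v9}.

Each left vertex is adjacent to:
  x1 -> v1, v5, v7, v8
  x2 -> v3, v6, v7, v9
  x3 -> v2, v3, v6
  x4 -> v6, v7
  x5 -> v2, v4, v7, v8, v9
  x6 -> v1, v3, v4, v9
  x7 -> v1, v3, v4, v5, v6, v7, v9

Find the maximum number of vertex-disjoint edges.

7

One maximum matching: x1-v1, x2-v6, x3-v2, x4-v7, x5-v8, x6-v4, x7-v3.
This saturates every left vertex, so 7 is the maximum.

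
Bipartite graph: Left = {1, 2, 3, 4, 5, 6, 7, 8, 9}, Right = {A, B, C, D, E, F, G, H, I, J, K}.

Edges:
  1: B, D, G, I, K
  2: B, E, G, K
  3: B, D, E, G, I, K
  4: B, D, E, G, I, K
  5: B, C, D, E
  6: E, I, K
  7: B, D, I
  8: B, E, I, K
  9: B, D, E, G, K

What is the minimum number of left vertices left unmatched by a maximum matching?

2

One maximum matching: 1–D, 2–E, 3–I, 4–G, 5–C, 6–K, 7–B.
The set {1, 2, 3, 4, 6, 7, 8, 9} has only 6 neighbours ({B, D, E, G, I, K}), so by Hall's theorem at most 7 of the 9 left vertices can be matched.
That matches 7 of the 9, leaving 2 unmatched; no matching can do better.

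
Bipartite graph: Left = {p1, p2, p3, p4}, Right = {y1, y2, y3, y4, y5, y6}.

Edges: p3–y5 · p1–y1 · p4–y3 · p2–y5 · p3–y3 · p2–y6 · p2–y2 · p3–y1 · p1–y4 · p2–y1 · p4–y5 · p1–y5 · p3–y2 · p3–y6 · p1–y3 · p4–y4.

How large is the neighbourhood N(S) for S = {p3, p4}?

The union of neighbours of {p3, p4} is {y1, y2, y3, y4, y5, y6}, which has 6 elements.
Since |N(S)| = 6 ≥ |S| = 2, Hall's condition holds for this subset.

6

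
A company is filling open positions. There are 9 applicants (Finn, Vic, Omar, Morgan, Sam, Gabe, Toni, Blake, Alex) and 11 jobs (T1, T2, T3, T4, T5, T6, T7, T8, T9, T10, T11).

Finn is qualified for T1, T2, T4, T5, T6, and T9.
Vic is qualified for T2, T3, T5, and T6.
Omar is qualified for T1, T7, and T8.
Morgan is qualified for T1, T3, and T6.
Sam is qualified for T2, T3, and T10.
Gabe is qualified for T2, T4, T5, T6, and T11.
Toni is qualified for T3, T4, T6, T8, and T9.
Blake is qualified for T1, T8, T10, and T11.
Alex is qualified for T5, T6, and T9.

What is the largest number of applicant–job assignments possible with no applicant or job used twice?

9

For example, pair Finn-T6, Vic-T5, Omar-T8, Morgan-T1, Sam-T2, Gabe-T4, Toni-T3, Blake-T10, Alex-T9.
All 9 applicants are matched, so no larger matching exists.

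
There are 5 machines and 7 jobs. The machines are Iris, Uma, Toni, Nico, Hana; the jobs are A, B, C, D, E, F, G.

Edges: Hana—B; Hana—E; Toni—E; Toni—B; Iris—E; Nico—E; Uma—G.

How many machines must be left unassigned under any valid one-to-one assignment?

For example, pair Iris-E, Uma-G, Toni-B.
The set {Iris, Toni, Nico, Hana} has only 2 neighbours ({B, E}), so by Hall's theorem at most 3 of the 5 machines can be matched.
That matches 3 of the 5, leaving 2 unmatched; no matching can do better.

2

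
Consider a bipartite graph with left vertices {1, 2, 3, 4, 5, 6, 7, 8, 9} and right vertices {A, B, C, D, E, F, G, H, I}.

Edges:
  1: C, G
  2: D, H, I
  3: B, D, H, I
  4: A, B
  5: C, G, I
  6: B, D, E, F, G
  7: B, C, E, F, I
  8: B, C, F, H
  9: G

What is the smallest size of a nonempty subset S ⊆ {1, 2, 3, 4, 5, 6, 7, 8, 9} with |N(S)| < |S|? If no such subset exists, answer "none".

none

A matching saturating every left vertex exists, for instance 1→C, 2→H, 3→D, 4→A, 5→I, 6→E, 7→B, 8→F, 9→G.
By Hall's marriage theorem, this means |N(S)| ≥ |S| for every subset S, so no violating subset exists.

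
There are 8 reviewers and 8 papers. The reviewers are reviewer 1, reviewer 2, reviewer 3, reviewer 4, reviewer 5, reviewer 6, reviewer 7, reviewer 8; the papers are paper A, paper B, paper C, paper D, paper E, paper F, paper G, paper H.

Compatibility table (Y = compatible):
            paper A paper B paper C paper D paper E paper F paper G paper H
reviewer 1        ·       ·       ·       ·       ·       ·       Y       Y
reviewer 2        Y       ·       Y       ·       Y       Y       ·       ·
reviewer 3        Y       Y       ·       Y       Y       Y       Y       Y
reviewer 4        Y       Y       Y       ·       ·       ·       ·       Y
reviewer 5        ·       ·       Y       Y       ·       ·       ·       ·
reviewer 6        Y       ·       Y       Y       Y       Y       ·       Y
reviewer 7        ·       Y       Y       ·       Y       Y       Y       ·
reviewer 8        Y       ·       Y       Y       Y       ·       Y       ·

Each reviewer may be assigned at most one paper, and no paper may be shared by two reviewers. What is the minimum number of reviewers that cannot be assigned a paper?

0

One maximum matching: reviewer 1-paper H, reviewer 2-paper E, reviewer 3-paper B, reviewer 4-paper A, reviewer 5-paper D, reviewer 6-paper F, reviewer 7-paper C, reviewer 8-paper G.
This saturates every reviewer, so 8 is the maximum.
That matches 8 of the 8, leaving 0 unmatched; no matching can do better.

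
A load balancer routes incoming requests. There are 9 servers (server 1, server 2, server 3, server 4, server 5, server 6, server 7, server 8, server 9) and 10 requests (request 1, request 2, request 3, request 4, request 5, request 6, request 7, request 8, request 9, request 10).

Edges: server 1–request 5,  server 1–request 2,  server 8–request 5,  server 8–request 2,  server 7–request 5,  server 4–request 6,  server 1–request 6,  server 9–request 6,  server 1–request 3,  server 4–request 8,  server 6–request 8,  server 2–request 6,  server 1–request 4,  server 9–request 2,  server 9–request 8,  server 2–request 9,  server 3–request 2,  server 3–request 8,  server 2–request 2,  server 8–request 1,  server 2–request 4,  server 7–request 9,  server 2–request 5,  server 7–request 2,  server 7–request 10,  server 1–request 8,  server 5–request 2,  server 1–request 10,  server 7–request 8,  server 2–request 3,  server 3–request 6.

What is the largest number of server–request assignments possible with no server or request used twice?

For example, pair server 1-request 10, server 2-request 4, server 3-request 8, server 4-request 6, server 5-request 2, server 7-request 9, server 8-request 5.
The set {server 3, server 4, server 5, server 6, server 9} has only 3 neighbours ({request 2, request 6, request 8}), so by Hall's theorem at most 7 of the 9 servers can be matched.

7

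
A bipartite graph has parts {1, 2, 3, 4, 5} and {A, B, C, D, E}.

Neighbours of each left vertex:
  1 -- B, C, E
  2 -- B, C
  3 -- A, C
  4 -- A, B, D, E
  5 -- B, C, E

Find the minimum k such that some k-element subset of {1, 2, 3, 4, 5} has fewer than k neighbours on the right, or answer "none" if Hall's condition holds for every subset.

A matching saturating every left vertex exists, for instance 1→E, 2→C, 3→A, 4→D, 5→B.
By Hall's marriage theorem, this means |N(S)| ≥ |S| for every subset S, so no violating subset exists.

none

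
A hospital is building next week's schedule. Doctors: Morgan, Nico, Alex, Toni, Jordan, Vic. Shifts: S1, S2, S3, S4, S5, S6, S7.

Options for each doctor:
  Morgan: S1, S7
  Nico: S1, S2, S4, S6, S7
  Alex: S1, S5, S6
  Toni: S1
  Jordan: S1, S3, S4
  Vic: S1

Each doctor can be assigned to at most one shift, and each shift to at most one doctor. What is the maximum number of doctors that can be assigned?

One maximum matching: Morgan→S7, Nico→S2, Alex→S6, Toni→S1, Jordan→S4.
The set {Toni, Vic} has only 1 neighbour ({S1}), so by Hall's theorem at most 5 of the 6 doctors can be matched.

5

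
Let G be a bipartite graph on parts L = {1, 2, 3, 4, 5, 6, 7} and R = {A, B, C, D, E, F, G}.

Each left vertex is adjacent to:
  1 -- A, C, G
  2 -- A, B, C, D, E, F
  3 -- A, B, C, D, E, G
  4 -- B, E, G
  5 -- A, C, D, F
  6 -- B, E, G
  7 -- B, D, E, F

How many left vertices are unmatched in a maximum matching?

For example, pair 1→C, 2→F, 3→A, 4→G, 5→D, 6→E, 7→B.
All 7 left vertices are matched, so no larger matching exists.
That matches 7 of the 7, leaving 0 unmatched; no matching can do better.

0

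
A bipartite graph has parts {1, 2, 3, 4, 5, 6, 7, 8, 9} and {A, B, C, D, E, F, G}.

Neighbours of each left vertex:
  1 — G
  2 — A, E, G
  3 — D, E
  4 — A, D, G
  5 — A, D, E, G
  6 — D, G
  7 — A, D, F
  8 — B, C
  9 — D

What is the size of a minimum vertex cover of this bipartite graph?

{7, 8, A, D, E, G} is a vertex cover of size 6: every edge has an endpoint in this set.
No smaller cover exists because 1–G, 2–A, 3–E, 4–D, 7–F, 8–B is a matching of size 6, and a cover must include an endpoint of each of these disjoint edges (König's theorem).

6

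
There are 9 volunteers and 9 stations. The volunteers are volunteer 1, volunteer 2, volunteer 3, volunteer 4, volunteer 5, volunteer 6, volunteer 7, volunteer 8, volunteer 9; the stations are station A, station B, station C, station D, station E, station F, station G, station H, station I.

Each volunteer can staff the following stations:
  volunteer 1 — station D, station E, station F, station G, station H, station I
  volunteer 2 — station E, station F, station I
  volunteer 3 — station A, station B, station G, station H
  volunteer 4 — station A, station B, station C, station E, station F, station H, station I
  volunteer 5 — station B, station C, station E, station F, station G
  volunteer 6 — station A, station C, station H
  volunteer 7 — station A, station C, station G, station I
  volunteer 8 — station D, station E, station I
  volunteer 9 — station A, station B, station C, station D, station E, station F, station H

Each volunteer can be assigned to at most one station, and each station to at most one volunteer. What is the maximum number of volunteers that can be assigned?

9

One maximum matching: volunteer 1→station F, volunteer 2→station E, volunteer 3→station G, volunteer 4→station I, volunteer 5→station C, volunteer 6→station H, volunteer 7→station A, volunteer 8→station D, volunteer 9→station B.
This saturates every volunteer, so 9 is the maximum.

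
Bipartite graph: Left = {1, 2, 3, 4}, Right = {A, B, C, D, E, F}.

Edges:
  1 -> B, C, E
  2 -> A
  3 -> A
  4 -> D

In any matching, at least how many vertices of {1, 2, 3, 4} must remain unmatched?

For example, pair 1→B, 2→A, 4→D.
The set {2, 3} has only 1 neighbour ({A}), so by Hall's theorem at most 3 of the 4 left vertices can be matched.
That matches 3 of the 4, leaving 1 unmatched; no matching can do better.

1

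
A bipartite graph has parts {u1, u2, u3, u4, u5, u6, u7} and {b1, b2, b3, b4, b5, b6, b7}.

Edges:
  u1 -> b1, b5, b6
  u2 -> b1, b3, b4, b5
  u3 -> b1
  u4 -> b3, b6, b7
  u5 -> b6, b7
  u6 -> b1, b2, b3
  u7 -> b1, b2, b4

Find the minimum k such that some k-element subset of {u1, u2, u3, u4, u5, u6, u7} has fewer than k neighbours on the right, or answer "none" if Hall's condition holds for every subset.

A matching saturating every left vertex exists, for instance u1→b5, u2→b3, u3→b1, u4→b6, u5→b7, u6→b2, u7→b4.
By Hall's marriage theorem, this means |N(S)| ≥ |S| for every subset S, so no violating subset exists.

none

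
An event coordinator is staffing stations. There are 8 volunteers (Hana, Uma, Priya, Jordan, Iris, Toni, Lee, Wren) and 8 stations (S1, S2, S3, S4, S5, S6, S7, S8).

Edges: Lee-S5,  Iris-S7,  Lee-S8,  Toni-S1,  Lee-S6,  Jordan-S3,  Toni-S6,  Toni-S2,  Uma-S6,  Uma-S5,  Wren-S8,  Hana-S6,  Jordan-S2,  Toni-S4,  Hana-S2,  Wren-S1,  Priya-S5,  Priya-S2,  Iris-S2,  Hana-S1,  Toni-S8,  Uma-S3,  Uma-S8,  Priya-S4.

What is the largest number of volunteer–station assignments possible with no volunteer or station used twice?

8

One maximum matching: Hana-S1, Uma-S3, Priya-S5, Jordan-S2, Iris-S7, Toni-S4, Lee-S6, Wren-S8.
All 8 volunteers are matched, so no larger matching exists.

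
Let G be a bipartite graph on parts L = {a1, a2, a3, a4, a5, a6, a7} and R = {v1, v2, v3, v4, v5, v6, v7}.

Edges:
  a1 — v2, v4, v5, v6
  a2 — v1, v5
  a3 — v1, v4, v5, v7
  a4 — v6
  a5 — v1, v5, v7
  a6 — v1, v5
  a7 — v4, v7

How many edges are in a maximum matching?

6

A valid assignment of size 6: a1–v2, a2–v5, a3–v4, a4–v6, a5–v7, a6–v1.
The set {a2, a3, a5, a6, a7} has only 4 neighbours ({v1, v4, v5, v7}), so by Hall's theorem at most 6 of the 7 left vertices can be matched.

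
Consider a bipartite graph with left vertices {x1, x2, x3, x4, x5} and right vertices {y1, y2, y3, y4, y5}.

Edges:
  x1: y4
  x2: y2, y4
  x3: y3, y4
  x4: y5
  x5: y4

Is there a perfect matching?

No

The set {x1, x5} has only 1 neighbour ({y4}), so by Hall's theorem at most 4 of the 5 left vertices can be matched.
Hence no matching covers every left vertex.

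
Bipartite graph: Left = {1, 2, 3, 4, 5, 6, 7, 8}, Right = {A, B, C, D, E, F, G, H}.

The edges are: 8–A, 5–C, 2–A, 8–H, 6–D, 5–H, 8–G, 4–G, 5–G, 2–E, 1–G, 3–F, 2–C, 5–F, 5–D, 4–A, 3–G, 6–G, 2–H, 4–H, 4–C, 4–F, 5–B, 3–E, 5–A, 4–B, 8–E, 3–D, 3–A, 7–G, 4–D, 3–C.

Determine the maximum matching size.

For example, pair 1→G, 2→C, 3→A, 4→B, 5→H, 6→D, 8→E.
The set {1, 7} has only 1 neighbour ({G}), so by Hall's theorem at most 7 of the 8 left vertices can be matched.

7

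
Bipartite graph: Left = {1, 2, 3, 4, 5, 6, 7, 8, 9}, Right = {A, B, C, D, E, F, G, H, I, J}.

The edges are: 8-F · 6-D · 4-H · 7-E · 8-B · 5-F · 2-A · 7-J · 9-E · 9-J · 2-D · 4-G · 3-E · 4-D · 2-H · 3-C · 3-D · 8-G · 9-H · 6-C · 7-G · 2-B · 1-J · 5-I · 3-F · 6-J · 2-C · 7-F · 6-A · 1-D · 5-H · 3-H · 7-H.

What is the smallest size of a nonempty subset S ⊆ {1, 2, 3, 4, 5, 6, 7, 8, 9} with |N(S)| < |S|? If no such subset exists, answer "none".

A matching saturating every left vertex exists, for instance 1→D, 2→A, 3→H, 4→G, 5→F, 6→C, 7→J, 8→B, 9→E.
By Hall's marriage theorem, this means |N(S)| ≥ |S| for every subset S, so no violating subset exists.

none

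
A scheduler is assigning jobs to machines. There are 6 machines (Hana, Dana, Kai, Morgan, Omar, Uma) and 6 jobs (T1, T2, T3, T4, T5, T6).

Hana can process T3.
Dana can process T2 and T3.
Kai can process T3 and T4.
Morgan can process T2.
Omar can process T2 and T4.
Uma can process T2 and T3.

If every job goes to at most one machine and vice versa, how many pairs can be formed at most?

One maximum matching: Hana–T3, Dana–T2, Kai–T4.
The set {Hana, Dana, Kai, Morgan, Omar, Uma} has only 3 neighbours ({T2, T3, T4}), so by Hall's theorem at most 3 of the 6 machines can be matched.

3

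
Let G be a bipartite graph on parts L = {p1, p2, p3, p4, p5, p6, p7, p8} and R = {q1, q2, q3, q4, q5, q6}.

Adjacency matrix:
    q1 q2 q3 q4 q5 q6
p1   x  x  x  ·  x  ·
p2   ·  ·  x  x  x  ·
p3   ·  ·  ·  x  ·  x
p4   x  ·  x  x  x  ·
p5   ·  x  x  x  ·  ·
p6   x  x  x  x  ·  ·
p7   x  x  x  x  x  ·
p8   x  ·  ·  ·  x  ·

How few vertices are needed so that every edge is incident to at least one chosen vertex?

A maximum matching has 6 edges (e.g. p1–q3, p2–q5, p3–q6, p4–q1, p5–q4, p6–q2).
By König's theorem the minimum vertex cover has the same size. One such cover is {p3, q1, q2, q3, q4, q5}.

6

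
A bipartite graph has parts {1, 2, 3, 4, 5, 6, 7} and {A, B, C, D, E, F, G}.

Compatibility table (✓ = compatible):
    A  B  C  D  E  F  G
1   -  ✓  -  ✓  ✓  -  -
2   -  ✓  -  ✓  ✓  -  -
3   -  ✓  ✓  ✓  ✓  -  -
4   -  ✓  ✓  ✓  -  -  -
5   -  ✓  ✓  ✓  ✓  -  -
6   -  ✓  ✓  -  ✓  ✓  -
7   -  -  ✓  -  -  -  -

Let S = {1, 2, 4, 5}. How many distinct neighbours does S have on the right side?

4

The union of neighbours of {1, 2, 4, 5} is {B, C, D, E}, which has 4 elements.
Since |N(S)| = 4 ≥ |S| = 4, Hall's condition holds for this subset.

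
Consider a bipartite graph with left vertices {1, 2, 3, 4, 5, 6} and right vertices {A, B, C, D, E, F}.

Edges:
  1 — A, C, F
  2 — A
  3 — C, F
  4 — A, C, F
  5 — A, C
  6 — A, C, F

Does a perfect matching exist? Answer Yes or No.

No

The set {1, 2, 3, 4, 5, 6} has only 3 neighbours ({A, C, F}), so by Hall's theorem at most 3 of the 6 left vertices can be matched.
Hence no matching covers every left vertex.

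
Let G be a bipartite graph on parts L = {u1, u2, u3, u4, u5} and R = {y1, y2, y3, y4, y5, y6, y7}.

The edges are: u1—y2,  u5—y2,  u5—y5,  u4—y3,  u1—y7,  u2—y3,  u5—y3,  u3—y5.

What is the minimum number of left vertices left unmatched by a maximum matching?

1

A valid assignment of size 4: u1–y7, u2–y3, u3–y5, u5–y2.
The set {u2, u4} has only 1 neighbour ({y3}), so by Hall's theorem at most 4 of the 5 left vertices can be matched.
That matches 4 of the 5, leaving 1 unmatched; no matching can do better.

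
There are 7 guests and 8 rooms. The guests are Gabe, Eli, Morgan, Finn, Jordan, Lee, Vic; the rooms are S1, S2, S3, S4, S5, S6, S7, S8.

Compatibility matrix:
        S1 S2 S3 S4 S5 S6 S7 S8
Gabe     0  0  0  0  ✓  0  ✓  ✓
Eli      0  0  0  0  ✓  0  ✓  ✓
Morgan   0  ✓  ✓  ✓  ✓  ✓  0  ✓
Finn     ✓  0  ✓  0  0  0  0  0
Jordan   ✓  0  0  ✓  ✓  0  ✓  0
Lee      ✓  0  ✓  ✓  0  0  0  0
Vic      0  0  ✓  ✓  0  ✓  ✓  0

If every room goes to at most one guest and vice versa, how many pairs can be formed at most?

7

One maximum matching: Gabe→S8, Eli→S5, Morgan→S2, Finn→S1, Jordan→S7, Lee→S3, Vic→S4.
All 7 guests are matched, so no larger matching exists.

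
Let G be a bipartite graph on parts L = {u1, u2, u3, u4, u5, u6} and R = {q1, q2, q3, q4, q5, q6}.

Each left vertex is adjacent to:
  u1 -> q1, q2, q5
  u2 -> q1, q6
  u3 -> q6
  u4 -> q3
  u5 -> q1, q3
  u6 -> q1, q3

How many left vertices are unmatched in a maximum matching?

2

For example, pair u1-q2, u2-q1, u3-q6, u4-q3.
The set {u2, u3, u4, u5, u6} has only 3 neighbours ({q1, q3, q6}), so by Hall's theorem at most 4 of the 6 left vertices can be matched.
That matches 4 of the 6, leaving 2 unmatched; no matching can do better.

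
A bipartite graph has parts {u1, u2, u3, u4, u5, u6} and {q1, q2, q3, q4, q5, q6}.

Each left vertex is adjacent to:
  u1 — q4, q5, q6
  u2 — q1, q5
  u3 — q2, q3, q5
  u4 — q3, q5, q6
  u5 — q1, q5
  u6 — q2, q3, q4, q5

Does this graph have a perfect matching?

Yes

One maximum matching: u1–q4, u2–q1, u3–q3, u4–q6, u5–q5, u6–q2.
Every left vertex is matched, so this is a perfect matching.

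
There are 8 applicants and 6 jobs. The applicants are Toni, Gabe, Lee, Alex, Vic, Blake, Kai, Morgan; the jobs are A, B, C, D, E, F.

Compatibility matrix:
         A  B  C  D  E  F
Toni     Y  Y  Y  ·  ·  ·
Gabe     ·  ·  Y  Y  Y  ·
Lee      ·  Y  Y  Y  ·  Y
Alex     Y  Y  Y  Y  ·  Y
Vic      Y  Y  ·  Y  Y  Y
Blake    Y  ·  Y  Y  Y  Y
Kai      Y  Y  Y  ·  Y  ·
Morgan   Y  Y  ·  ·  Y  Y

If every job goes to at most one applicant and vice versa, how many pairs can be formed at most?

6

A valid assignment of size 6: Toni–B, Gabe–C, Lee–D, Alex–F, Vic–E, Blake–A.
The set {Toni, Gabe, Lee, Alex, Vic, Blake, Kai, Morgan} has only 6 neighbours ({A, B, C, D, E, F}), so by Hall's theorem at most 6 of the 8 applicants can be matched.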